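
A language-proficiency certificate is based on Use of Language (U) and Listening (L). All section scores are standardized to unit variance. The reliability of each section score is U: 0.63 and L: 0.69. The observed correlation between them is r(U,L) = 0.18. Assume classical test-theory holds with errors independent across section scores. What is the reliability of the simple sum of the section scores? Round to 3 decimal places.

Var(U+L) = 2 + 2·[0.18] = 2 + 0.36 = 2.36.
Because errors are independent across components, Cov(Tᵢ,Tⱼ) = Cov(Xᵢ,Xⱼ); the off-diagonal part of the true-score variance is the same as above.
True-score variance = [0.63 + 0.69] + 0.36 = 1.32 + 0.36 = 1.68.
Reliability = 1.68 / 2.36 = 0.712.

0.712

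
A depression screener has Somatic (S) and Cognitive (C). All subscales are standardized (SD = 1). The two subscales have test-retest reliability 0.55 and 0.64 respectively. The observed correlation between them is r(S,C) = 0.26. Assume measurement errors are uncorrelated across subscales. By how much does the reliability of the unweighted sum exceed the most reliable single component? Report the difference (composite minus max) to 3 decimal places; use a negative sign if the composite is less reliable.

0.039

Var(sum) = 2 + 0.52 = 2.52; true-score variance = 1.19 + 0.52 = 1.71; composite reliability = 0.6786.
Max component reliability = 0.6400.
Difference = 0.6786 − 0.6400 = 0.039.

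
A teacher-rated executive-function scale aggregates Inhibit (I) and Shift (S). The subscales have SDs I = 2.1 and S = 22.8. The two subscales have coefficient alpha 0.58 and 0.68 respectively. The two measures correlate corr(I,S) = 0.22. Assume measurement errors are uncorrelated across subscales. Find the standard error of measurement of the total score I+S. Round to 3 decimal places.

Var(total) = 524.25 + 21.0672 = 545.317.
True-score variance = 356.049 + 21.0672 = 377.116, so reliability = 0.6916.
Error variance = 545.317 − 377.116 = 168.201; SEM = √168.201 = 12.969.

12.969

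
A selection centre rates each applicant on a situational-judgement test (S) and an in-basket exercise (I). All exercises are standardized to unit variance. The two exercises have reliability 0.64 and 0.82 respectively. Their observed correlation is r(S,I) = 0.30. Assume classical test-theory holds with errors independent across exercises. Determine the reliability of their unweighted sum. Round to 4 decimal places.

0.7923

Var(S+I) = 2 + 2·[0.30] = 2 + 0.6 = 2.6.
With uncorrelated errors the cross-covariances are all true-score covariance, so they carry over unchanged; only the diagonal terms shrink to ρᵢσᵢ².
True-score variance = [0.64 + 0.82] + 0.6 = 1.46 + 0.6 = 2.06.
Reliability = 2.06 / 2.6 = 0.7923.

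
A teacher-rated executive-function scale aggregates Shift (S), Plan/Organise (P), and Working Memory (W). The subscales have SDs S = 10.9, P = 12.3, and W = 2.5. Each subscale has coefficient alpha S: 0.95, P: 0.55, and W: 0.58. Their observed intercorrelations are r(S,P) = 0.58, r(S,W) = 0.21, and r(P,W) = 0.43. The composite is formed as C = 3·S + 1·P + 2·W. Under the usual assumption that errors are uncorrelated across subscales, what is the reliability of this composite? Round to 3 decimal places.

0.928

Var(C) = 3²·10.9² + 12.3² + 2²·2.5² + 2·[3·10.9·12.3·0.58 + 6·10.9·2.5·0.21 + 2·12.3·2.5·0.43] = 1245.58 + 588.124 = 1833.7.
Under uncorrelated errors the observed covariances equal the true-score covariances, so only the own-variance terms attenuate.
True-score variance = [3²·10.9²·0.95 + 12.3²·0.55 + 2²·2.5²·0.58] + 588.124 = 1113.53 + 588.124 = 1701.66.
Reliability = 1701.66 / 1833.7 = 0.928.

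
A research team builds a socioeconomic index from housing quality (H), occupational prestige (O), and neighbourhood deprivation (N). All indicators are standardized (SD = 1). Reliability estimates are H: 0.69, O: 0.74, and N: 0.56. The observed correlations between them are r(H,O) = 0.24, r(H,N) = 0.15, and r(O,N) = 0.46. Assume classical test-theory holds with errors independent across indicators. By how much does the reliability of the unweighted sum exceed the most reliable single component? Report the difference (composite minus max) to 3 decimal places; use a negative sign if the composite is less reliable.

Var(sum) = 3 + 1.7 = 4.7; true-score variance = 1.99 + 1.7 = 3.69; composite reliability = 0.7851.
Max component reliability = 0.7400.
Difference = 0.7851 − 0.7400 = 0.045.

0.045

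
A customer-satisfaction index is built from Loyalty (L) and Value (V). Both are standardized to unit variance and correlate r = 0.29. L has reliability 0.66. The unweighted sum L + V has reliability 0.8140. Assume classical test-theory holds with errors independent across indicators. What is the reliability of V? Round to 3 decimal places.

Var(L+V) = 2 + 2·0.29 = 2.580.
True-score variance = ρ_L + ρ_V + 2·0.29, so 0.8140 = (0.66 + ρ_V + 0.58) / 2.580.
ρ_V = 0.8140·2.580 − 0.66 − 0.58 = 0.860.

0.860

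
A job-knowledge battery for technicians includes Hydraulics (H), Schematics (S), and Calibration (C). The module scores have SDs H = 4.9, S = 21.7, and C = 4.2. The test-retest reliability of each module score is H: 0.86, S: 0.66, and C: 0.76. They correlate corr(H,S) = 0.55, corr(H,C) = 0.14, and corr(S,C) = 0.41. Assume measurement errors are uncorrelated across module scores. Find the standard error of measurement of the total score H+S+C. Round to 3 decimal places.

12.950

Var(total) = 512.54 + 197.46 = 710.
True-score variance = 344.842 + 197.46 = 542.303, so reliability = 0.7638.
Error variance = 710 − 542.303 = 167.698; SEM = √167.698 = 12.950.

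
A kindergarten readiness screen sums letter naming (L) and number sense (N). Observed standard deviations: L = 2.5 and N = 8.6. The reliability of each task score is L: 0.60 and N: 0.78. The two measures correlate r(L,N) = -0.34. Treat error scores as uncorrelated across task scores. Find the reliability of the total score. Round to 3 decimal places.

Var(L+N) = 2.5² + 8.6² + 2·[2.5·8.6·(-0.34)] = 80.21 − 14.62 = 65.59.
Under uncorrelated errors the observed covariances equal the true-score covariances, so only the own-variance terms attenuate.
True-score variance = [2.5²·0.60 + 8.6²·0.78] − 14.62 = 61.4388 − 14.62 = 46.8188.
Reliability = 46.8188 / 65.59 = 0.714.

0.714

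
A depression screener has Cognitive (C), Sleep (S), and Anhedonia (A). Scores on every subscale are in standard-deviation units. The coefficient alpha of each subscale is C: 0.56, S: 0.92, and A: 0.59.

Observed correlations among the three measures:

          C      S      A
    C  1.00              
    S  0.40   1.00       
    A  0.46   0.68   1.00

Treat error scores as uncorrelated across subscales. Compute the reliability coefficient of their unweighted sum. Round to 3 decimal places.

0.847

Var(C+S+A) = 3 + 2·[0.40 + 0.46 + 0.68] = 3 + 3.08 = 6.08.
With uncorrelated errors the cross-covariances are all true-score covariance, so they carry over unchanged; only the diagonal terms shrink to ρᵢσᵢ².
True-score variance = [0.56 + 0.92 + 0.59] + 3.08 = 2.07 + 3.08 = 5.15.
Reliability = 5.15 / 6.08 = 0.847.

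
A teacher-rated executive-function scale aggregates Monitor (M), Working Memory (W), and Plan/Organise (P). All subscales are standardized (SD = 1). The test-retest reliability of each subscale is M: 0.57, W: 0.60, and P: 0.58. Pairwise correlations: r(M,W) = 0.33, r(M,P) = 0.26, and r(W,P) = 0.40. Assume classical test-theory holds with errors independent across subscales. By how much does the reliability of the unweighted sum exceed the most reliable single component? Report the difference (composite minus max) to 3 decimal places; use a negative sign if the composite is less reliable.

Var(sum) = 3 + 1.98 = 4.98; true-score variance = 1.75 + 1.98 = 3.73; composite reliability = 0.7490.
Max component reliability = 0.6000.
Difference = 0.7490 − 0.6000 = 0.149.

0.149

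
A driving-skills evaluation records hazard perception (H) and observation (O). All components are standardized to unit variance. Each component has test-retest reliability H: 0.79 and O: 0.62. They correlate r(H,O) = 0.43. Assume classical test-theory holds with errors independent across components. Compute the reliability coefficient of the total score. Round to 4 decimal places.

Var(H+O) = 2 + 2·[0.43] = 2 + 0.86 = 2.86.
Under uncorrelated errors the observed covariances equal the true-score covariances, so only the own-variance terms attenuate.
True-score variance = [0.79 + 0.62] + 0.86 = 1.41 + 0.86 = 2.27.
Reliability = 2.27 / 2.86 = 0.7937.

0.7937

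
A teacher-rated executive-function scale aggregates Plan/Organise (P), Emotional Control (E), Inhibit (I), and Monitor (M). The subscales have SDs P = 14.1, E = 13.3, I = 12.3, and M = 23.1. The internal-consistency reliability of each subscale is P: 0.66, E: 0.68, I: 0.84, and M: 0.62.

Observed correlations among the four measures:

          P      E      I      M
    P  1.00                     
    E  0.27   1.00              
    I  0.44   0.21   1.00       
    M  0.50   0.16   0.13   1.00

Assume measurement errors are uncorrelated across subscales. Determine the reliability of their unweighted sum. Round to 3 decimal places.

Var(P+E+I+M) = 14.1² + 13.3² + 12.3² + 23.1² + 2·[14.1·13.3·0.27 + 14.1·12.3·0.44 + 14.1·23.1·0.50 + 13.3·12.3·0.21 + 13.3·23.1·0.16 + 12.3·23.1·0.13] = 1060.6 + 820.49 = 1881.09.
Because errors are independent across components, Cov(Tᵢ,Tⱼ) = Cov(Xᵢ,Xⱼ); the off-diagonal part of the true-score variance is the same as above.
True-score variance = [14.1²·0.66 + 13.3²·0.68 + 12.3²·0.84 + 23.1²·0.62] + 820.49 = 709.422 + 820.49 = 1529.91.
Reliability = 1529.91 / 1881.09 = 0.813.

0.813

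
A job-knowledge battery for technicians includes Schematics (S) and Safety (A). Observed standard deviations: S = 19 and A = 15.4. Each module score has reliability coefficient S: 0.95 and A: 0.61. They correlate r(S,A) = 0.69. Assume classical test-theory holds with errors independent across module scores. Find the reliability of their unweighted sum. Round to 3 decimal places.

Var(S+A) = 19² + 15.4² + 2·[19·15.4·0.69] = 598.16 + 403.788 = 1001.95.
With uncorrelated errors the cross-covariances are all true-score covariance, so they carry over unchanged; only the diagonal terms shrink to ρᵢσᵢ².
True-score variance = [19²·0.95 + 15.4²·0.61] + 403.788 = 487.618 + 403.788 = 891.406.
Reliability = 891.406 / 1001.95 = 0.890.

0.890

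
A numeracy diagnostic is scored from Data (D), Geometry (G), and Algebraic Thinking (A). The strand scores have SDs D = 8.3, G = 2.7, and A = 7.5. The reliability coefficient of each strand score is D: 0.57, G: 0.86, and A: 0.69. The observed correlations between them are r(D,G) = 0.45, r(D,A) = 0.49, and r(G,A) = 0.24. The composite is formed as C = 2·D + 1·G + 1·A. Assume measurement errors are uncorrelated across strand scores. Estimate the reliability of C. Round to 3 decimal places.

0.732

Var(C) = 2²·8.3² + 2.7² + 7.5² + 2·[2·8.3·2.7·0.45 + 2·8.3·7.5·0.49 + 2.7·7.5·0.24] = 339.1 + 172.068 = 511.168.
With uncorrelated errors the cross-covariances are all true-score covariance, so they carry over unchanged; only the diagonal terms shrink to ρᵢσᵢ².
True-score variance = [2²·8.3²·0.57 + 2.7²·0.86 + 7.5²·0.69] + 172.068 = 202.151 + 172.068 = 374.219.
Reliability = 374.219 / 511.168 = 0.732.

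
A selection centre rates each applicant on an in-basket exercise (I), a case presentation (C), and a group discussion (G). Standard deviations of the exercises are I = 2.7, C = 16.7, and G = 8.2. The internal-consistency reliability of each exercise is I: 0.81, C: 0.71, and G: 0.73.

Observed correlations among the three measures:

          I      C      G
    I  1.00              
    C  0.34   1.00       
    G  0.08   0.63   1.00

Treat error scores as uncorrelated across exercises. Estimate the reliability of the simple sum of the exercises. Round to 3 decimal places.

0.821

Var(I+C+G) = 2.7² + 16.7² + 8.2² + 2·[2.7·16.7·0.34 + 2.7·8.2·0.08 + 16.7·8.2·0.63] = 353.42 + 206.748 = 560.168.
With uncorrelated errors the cross-covariances are all true-score covariance, so they carry over unchanged; only the diagonal terms shrink to ρᵢσᵢ².
True-score variance = [2.7²·0.81 + 16.7²·0.71 + 8.2²·0.73] + 206.748 = 253.002 + 206.748 = 459.75.
Reliability = 459.75 / 560.168 = 0.821.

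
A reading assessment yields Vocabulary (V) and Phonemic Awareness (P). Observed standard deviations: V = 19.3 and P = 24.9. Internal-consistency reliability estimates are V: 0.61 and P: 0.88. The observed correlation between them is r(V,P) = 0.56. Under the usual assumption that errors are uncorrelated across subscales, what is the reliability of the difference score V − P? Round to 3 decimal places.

0.516

Var(V−P) = 19.3² + 24.9² − 2·19.3·24.9·0.56 = 992.5 − 538.238 = 454.262.
With uncorrelated errors the cross-covariances are all true-score covariance, so they carry over unchanged; only the diagonal terms shrink to ρᵢσᵢ².
True-score variance = [19.3²·0.61 + 24.9²·0.88] − 538.238 = 772.828 − 538.238 = 234.589.
Reliability = 234.589 / 454.262 = 0.516.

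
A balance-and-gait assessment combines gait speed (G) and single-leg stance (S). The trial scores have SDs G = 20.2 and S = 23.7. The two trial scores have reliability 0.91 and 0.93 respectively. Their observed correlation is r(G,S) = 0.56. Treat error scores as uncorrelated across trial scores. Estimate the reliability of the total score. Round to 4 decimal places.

0.9495

Var(G+S) = 20.2² + 23.7² + 2·[20.2·23.7·0.56] = 969.73 + 536.189 = 1505.92.
Under uncorrelated errors the observed covariances equal the true-score covariances, so only the own-variance terms attenuate.
True-score variance = [20.2²·0.91 + 23.7²·0.93] + 536.189 = 893.688 + 536.189 = 1429.88.
Reliability = 1429.88 / 1505.92 = 0.9495.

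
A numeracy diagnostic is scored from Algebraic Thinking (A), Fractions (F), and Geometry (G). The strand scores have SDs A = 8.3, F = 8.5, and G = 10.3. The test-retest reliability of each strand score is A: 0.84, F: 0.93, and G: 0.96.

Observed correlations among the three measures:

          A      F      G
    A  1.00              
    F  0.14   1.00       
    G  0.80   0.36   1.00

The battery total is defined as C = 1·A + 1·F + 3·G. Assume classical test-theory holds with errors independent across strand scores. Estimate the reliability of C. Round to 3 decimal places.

Var(C) = 8.3² + 8.5² + 3²·10.3² + 2·[8.3·8.5·0.14 + 3·8.3·10.3·0.80 + 3·8.5·10.3·0.36] = 1095.95 + 619.214 = 1715.16.
With uncorrelated errors the cross-covariances are all true-score covariance, so they carry over unchanged; only the diagonal terms shrink to ρᵢσᵢ².
True-score variance = [8.3²·0.84 + 8.5²·0.93 + 3²·10.3²·0.96] + 619.214 = 1041.68 + 619.214 = 1660.89.
Reliability = 1660.89 / 1715.16 = 0.968.

0.968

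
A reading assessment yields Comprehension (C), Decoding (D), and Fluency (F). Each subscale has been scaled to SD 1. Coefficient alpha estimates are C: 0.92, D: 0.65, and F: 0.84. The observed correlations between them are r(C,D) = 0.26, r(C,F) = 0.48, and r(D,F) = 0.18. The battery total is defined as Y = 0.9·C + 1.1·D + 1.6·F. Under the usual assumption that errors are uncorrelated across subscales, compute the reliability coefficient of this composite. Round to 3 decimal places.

0.874

Var(Y) = 0.9² + 1.1² + 1.6² + 2·[0.99·0.26 + 1.44·0.48 + 1.76·0.18] = 4.58 + 2.5308 = 7.1108.
With uncorrelated errors the cross-covariances are all true-score covariance, so they carry over unchanged; only the diagonal terms shrink to ρᵢσᵢ².
True-score variance = [0.9²·0.92 + 1.1²·0.65 + 1.6²·0.84] + 2.5308 = 3.6821 + 2.5308 = 6.2129.
Reliability = 6.2129 / 7.1108 = 0.874.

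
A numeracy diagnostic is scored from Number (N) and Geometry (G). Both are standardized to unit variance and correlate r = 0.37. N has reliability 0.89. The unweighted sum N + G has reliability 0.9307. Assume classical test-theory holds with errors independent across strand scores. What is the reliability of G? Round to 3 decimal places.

0.920

Var(N+G) = 2 + 2·0.37 = 2.740.
True-score variance = ρ_N + ρ_G + 2·0.37, so 0.9307 = (0.89 + ρ_G + 0.74) / 2.740.
ρ_G = 0.9307·2.740 − 0.89 − 0.74 = 0.920.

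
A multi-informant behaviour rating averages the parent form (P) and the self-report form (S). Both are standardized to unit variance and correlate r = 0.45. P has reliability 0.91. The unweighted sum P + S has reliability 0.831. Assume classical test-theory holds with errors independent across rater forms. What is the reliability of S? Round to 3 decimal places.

Var(P+S) = 2 + 2·0.45 = 2.900.
True-score variance = ρ_P + ρ_S + 2·0.45, so 0.831 = (0.91 + ρ_S + 0.90) / 2.900.
ρ_S = 0.831·2.900 − 0.91 − 0.90 = 0.600.

0.600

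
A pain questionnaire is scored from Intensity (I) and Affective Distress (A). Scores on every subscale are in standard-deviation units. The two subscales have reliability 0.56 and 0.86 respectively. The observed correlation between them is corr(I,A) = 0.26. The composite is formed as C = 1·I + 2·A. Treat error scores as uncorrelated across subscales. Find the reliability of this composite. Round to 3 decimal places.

0.834

Var(C) = 1 + 2² + 2·[2·0.26] = 5 + 1.04 = 6.04.
Because errors are independent across components, Cov(Tᵢ,Tⱼ) = Cov(Xᵢ,Xⱼ); the off-diagonal part of the true-score variance is the same as above.
True-score variance = [0.56 + 2²·0.86] + 1.04 = 4 + 1.04 = 5.04.
Reliability = 5.04 / 6.04 = 0.834.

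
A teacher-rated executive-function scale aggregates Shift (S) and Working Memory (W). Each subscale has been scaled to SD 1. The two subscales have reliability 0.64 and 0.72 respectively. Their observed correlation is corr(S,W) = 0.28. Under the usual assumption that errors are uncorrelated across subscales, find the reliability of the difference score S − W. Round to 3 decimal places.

Var(S−W) = 1 + 1 − 2·0.28 = 2 − 0.56 = 1.44.
With uncorrelated errors the cross-covariances are all true-score covariance, so they carry over unchanged; only the diagonal terms shrink to ρᵢσᵢ².
True-score variance = [0.64 + 0.72] − 0.56 = 1.36 − 0.56 = 0.8.
Reliability = 0.8 / 1.44 = 0.556.

0.556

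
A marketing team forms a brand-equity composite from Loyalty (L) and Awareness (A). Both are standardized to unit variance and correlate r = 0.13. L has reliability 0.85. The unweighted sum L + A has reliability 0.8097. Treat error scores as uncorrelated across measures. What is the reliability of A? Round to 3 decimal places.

Var(L+A) = 2 + 2·0.13 = 2.260.
True-score variance = ρ_L + ρ_A + 2·0.13, so 0.8097 = (0.85 + ρ_A + 0.26) / 2.260.
ρ_A = 0.8097·2.260 − 0.85 − 0.26 = 0.720.

0.720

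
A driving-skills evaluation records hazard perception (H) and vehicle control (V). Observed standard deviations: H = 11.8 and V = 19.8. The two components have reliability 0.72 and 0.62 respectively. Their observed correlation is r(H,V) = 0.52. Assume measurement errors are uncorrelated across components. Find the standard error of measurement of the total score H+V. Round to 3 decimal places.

13.710

Var(total) = 531.28 + 242.986 = 774.266.
True-score variance = 343.318 + 242.986 = 586.303, so reliability = 0.7572.
Error variance = 774.266 − 586.303 = 187.962; SEM = √187.962 = 13.710.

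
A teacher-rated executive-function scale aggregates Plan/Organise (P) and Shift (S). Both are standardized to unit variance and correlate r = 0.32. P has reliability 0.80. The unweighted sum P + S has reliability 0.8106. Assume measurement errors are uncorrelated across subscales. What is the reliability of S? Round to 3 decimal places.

0.700

Var(P+S) = 2 + 2·0.32 = 2.640.
True-score variance = ρ_P + ρ_S + 2·0.32, so 0.8106 = (0.80 + ρ_S + 0.64) / 2.640.
ρ_S = 0.8106·2.640 − 0.80 − 0.64 = 0.700.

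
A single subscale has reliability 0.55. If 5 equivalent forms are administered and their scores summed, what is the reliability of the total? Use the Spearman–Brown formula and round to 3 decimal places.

0.859

ρ_k = kρ / (1 + (k−1)ρ) = 5·0.55 / (1 + 4·0.55) = 2.750 / 3.200 = 0.859.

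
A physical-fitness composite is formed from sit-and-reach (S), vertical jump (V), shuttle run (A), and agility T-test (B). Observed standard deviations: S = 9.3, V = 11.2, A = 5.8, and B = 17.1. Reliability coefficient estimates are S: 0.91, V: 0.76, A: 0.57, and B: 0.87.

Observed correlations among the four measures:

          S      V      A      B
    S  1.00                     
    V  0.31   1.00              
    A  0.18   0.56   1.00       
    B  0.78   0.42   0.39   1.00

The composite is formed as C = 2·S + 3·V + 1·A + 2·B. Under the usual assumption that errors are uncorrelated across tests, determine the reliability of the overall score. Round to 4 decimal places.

0.9138

Var(C) = 2²·9.3² + 3²·11.2² + 5.8² + 2²·17.1² + 2·[6·9.3·11.2·0.31 + 2·9.3·5.8·0.18 + 4·9.3·17.1·0.78 + 3·11.2·5.8·0.56 + 6·11.2·17.1·0.42 + 2·5.8·17.1·0.39] = 2678.2 + 2756.91 = 5435.11.
Under uncorrelated errors the observed covariances equal the true-score covariances, so only the own-variance terms attenuate.
True-score variance = [2²·9.3²·0.91 + 3²·11.2²·0.76 + 5.8²·0.57 + 2²·17.1²·0.87] + 2756.91 = 2209.59 + 2756.91 = 4966.5.
Reliability = 4966.5 / 5435.11 = 0.9138.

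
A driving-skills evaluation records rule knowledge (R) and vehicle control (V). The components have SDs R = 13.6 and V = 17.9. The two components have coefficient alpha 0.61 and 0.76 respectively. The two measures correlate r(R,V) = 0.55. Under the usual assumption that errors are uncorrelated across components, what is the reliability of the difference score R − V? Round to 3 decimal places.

Var(R−V) = 13.6² + 17.9² − 2·13.6·17.9·0.55 = 505.37 − 267.784 = 237.586.
Because errors are independent across components, Cov(Tᵢ,Tⱼ) = Cov(Xᵢ,Xⱼ); the off-diagonal part of the true-score variance is the same as above.
True-score variance = [13.6²·0.61 + 17.9²·0.76] − 267.784 = 356.337 − 267.784 = 88.5532.
Reliability = 88.5532 / 237.586 = 0.373.

0.373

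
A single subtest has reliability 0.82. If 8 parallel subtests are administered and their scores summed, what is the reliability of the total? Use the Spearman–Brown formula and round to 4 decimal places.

0.9733

ρ_k = kρ / (1 + (k−1)ρ) = 8·0.82 / (1 + 7·0.82) = 6.560 / 6.740 = 0.9733.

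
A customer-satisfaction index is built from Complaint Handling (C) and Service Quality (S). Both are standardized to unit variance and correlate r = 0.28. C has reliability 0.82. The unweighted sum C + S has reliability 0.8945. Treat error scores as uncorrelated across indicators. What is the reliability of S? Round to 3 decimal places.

0.910

Var(C+S) = 2 + 2·0.28 = 2.560.
True-score variance = ρ_C + ρ_S + 2·0.28, so 0.8945 = (0.82 + ρ_S + 0.56) / 2.560.
ρ_S = 0.8945·2.560 − 0.82 − 0.56 = 0.910.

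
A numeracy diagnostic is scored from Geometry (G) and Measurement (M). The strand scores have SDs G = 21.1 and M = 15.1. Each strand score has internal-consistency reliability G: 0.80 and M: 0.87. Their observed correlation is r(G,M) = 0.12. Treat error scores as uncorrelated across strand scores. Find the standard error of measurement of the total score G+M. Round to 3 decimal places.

Var(total) = 673.22 + 76.4664 = 749.686.
True-score variance = 554.537 + 76.4664 = 631.003, so reliability = 0.8417.
Error variance = 749.686 − 631.003 = 118.683; SEM = √118.683 = 10.894.

10.894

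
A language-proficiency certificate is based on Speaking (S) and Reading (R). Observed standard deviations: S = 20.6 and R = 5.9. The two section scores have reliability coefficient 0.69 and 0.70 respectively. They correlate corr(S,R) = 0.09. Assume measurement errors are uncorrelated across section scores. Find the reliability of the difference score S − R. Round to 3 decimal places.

Var(S−R) = 20.6² + 5.9² − 2·20.6·5.9·0.09 = 459.17 − 21.8772 = 437.293.
With uncorrelated errors the cross-covariances are all true-score covariance, so they carry over unchanged; only the diagonal terms shrink to ρᵢσᵢ².
True-score variance = [20.6²·0.69 + 5.9²·0.70] − 21.8772 = 317.175 − 21.8772 = 295.298.
Reliability = 295.298 / 437.293 = 0.675.

0.675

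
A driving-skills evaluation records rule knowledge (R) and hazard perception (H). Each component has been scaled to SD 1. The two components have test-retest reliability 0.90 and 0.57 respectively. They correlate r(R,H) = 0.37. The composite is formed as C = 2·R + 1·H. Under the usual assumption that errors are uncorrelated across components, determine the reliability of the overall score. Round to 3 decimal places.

0.872

Var(C) = 2² + 1 + 2·[2·0.37] = 5 + 1.48 = 6.48.
Because errors are independent across components, Cov(Tᵢ,Tⱼ) = Cov(Xᵢ,Xⱼ); the off-diagonal part of the true-score variance is the same as above.
True-score variance = [2²·0.90 + 0.57] + 1.48 = 4.17 + 1.48 = 5.65.
Reliability = 5.65 / 6.48 = 0.872.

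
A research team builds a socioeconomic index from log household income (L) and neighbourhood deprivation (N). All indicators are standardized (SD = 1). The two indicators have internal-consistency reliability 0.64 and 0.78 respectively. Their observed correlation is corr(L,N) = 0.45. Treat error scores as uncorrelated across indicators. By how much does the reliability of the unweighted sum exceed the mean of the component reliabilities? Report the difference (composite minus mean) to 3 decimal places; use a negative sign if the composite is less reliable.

0.090

Var(sum) = 2 + 0.9 = 2.9; true-score variance = 1.42 + 0.9 = 2.32; composite reliability = 0.8000.
Mean component reliability = 0.7100.
Difference = 0.8000 − 0.7100 = 0.090.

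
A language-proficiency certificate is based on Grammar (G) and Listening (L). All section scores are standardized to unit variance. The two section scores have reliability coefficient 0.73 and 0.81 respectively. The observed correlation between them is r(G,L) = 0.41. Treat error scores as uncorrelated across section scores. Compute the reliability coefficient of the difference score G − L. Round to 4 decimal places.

0.6102

Var(G−L) = 1 + 1 − 2·0.41 = 2 − 0.82 = 1.18.
With uncorrelated errors the cross-covariances are all true-score covariance, so they carry over unchanged; only the diagonal terms shrink to ρᵢσᵢ².
True-score variance = [0.73 + 0.81] − 0.82 = 1.54 − 0.82 = 0.72.
Reliability = 0.72 / 1.18 = 0.6102.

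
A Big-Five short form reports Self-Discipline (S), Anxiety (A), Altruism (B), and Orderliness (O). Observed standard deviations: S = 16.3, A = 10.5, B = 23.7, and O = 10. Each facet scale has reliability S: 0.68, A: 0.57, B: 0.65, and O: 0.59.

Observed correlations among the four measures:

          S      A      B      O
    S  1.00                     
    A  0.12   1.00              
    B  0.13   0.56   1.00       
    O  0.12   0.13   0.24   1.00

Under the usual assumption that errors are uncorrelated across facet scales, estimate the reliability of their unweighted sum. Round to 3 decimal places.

0.774

Var(S+A+B+O) = 16.3² + 10.5² + 23.7² + 10² + 2·[16.3·10.5·0.12 + 16.3·23.7·0.13 + 16.3·10·0.12 + 10.5·23.7·0.56 + 10.5·10·0.13 + 23.7·10·0.24] = 1037.63 + 600.409 = 1638.04.
With uncorrelated errors the cross-covariances are all true-score covariance, so they carry over unchanged; only the diagonal terms shrink to ρᵢσᵢ².
True-score variance = [16.3²·0.68 + 10.5²·0.57 + 23.7²·0.65 + 10²·0.59] + 600.409 = 667.61 + 600.409 = 1268.02.
Reliability = 1268.02 / 1638.04 = 0.774.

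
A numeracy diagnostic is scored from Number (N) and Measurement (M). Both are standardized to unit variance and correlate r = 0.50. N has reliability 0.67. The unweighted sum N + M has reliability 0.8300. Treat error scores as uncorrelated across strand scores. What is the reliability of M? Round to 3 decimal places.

Var(N+M) = 2 + 2·0.50 = 3.000.
True-score variance = ρ_N + ρ_M + 2·0.50, so 0.8300 = (0.67 + ρ_M + 1.00) / 3.000.
ρ_M = 0.8300·3.000 − 0.67 − 1.00 = 0.820.

0.820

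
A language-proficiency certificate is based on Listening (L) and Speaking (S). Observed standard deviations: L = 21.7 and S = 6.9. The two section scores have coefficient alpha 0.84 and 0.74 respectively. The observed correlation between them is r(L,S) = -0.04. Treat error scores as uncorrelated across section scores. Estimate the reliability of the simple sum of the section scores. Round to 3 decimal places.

0.827

Var(L+S) = 21.7² + 6.9² + 2·[21.7·6.9·(-0.04)] = 518.5 − 11.9784 = 506.522.
With uncorrelated errors the cross-covariances are all true-score covariance, so they carry over unchanged; only the diagonal terms shrink to ρᵢσᵢ².
True-score variance = [21.7²·0.84 + 6.9²·0.74] − 11.9784 = 430.779 − 11.9784 = 418.801.
Reliability = 418.801 / 506.522 = 0.827.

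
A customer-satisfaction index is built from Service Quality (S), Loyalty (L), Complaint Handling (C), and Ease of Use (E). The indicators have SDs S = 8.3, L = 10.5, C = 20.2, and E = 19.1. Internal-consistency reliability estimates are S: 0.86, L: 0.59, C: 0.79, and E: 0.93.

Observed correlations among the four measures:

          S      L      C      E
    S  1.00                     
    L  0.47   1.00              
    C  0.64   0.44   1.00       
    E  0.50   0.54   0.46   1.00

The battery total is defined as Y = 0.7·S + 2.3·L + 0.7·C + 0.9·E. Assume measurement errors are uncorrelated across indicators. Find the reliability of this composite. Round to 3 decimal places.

0.873

Var(Y) = 0.7²·8.3² + 2.3²·10.5² + 0.7²·20.2² + 0.9²·19.1² + 2·[1.61·8.3·10.5·0.47 + 0.49·8.3·20.2·0.64 + 0.63·8.3·19.1·0.50 + 1.61·10.5·20.2·0.44 + 2.07·10.5·19.1·0.54 + 0.63·20.2·19.1·0.46] = 1112.41 + 1309.4 = 2421.81.
Under uncorrelated errors the observed covariances equal the true-score covariances, so only the own-variance terms attenuate.
True-score variance = [0.7²·8.3²·0.86 + 2.3²·10.5²·0.59 + 0.7²·20.2²·0.79 + 0.9²·19.1²·0.93] + 1309.4 = 805.895 + 1309.4 = 2115.29.
Reliability = 2115.29 / 2421.81 = 0.873.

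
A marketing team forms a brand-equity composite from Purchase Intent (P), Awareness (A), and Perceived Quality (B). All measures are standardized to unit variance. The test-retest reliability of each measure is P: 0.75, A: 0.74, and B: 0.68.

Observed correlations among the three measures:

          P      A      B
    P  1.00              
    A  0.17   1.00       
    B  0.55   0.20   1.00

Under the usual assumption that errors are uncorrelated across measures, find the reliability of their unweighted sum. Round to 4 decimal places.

0.8285

Var(P+A+B) = 3 + 2·[0.17 + 0.55 + 0.20] = 3 + 1.84 = 4.84.
Under uncorrelated errors the observed covariances equal the true-score covariances, so only the own-variance terms attenuate.
True-score variance = [0.75 + 0.74 + 0.68] + 1.84 = 2.17 + 1.84 = 4.01.
Reliability = 4.01 / 4.84 = 0.8285.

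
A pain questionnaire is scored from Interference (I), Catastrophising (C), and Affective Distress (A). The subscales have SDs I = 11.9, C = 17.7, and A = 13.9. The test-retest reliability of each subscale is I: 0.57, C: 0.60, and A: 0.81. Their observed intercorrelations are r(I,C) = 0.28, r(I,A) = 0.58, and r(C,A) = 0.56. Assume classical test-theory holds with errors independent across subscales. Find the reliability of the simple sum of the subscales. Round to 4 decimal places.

0.8193

Var(I+C+A) = 11.9² + 17.7² + 13.9² + 2·[11.9·17.7·0.28 + 11.9·13.9·0.58 + 17.7·13.9·0.56] = 648.11 + 585.382 = 1233.49.
With uncorrelated errors the cross-covariances are all true-score covariance, so they carry over unchanged; only the diagonal terms shrink to ρᵢσᵢ².
True-score variance = [11.9²·0.57 + 17.7²·0.60 + 13.9²·0.81] + 585.382 = 425.192 + 585.382 = 1010.57.
Reliability = 1010.57 / 1233.49 = 0.8193.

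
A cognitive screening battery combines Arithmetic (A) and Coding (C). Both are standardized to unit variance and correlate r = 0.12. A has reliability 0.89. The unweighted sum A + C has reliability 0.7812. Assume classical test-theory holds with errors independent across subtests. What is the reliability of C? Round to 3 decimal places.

Var(A+C) = 2 + 2·0.12 = 2.240.
True-score variance = ρ_A + ρ_C + 2·0.12, so 0.7812 = (0.89 + ρ_C + 0.24) / 2.240.
ρ_C = 0.7812·2.240 − 0.89 − 0.24 = 0.620.

0.620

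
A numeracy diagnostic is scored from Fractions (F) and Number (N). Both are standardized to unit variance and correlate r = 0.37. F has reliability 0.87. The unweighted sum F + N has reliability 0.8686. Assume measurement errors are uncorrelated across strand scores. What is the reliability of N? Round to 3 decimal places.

0.770

Var(F+N) = 2 + 2·0.37 = 2.740.
True-score variance = ρ_F + ρ_N + 2·0.37, so 0.8686 = (0.87 + ρ_N + 0.74) / 2.740.
ρ_N = 0.8686·2.740 − 0.87 − 0.74 = 0.770.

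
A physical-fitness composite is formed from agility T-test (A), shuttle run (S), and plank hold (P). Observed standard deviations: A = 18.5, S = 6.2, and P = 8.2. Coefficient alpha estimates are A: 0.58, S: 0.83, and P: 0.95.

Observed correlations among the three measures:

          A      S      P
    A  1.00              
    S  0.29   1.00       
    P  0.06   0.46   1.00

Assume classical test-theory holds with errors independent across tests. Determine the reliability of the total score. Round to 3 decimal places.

Var(A+S+P) = 18.5² + 6.2² + 8.2² + 2·[18.5·6.2·0.29 + 18.5·8.2·0.06 + 6.2·8.2·0.46] = 447.93 + 131.503 = 579.433.
Under uncorrelated errors the observed covariances equal the true-score covariances, so only the own-variance terms attenuate.
True-score variance = [18.5²·0.58 + 6.2²·0.83 + 8.2²·0.95] + 131.503 = 294.288 + 131.503 = 425.791.
Reliability = 425.791 / 579.433 = 0.735.

0.735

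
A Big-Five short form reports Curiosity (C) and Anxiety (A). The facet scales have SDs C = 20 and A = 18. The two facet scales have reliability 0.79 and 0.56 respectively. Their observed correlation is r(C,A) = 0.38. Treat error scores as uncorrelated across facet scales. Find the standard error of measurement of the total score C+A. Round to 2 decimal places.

Var(total) = 724 + 273.6 = 997.6.
True-score variance = 497.44 + 273.6 = 771.04, so reliability = 0.7729.
Error variance = 997.6 − 771.04 = 226.56; SEM = √226.56 = 15.05.

15.05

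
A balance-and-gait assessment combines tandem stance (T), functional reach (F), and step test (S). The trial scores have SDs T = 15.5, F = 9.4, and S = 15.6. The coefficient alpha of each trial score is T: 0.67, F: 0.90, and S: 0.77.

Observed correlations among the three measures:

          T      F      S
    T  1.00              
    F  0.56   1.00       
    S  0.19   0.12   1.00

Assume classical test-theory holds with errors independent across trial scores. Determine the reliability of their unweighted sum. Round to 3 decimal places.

Var(T+F+S) = 15.5² + 9.4² + 15.6² + 2·[15.5·9.4·0.56 + 15.5·15.6·0.19 + 9.4·15.6·0.12] = 571.97 + 290.262 = 862.232.
With uncorrelated errors the cross-covariances are all true-score covariance, so they carry over unchanged; only the diagonal terms shrink to ρᵢσᵢ².
True-score variance = [15.5²·0.67 + 9.4²·0.90 + 15.6²·0.77] + 290.262 = 427.879 + 290.262 = 718.14.
Reliability = 718.14 / 862.232 = 0.833.

0.833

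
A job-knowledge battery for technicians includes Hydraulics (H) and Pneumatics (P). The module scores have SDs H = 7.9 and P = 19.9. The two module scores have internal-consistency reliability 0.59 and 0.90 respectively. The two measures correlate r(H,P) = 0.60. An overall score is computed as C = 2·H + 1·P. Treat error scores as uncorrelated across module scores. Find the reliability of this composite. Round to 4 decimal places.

0.8612

Var(C) = 2²·7.9² + 19.9² + 2·[2·7.9·19.9·0.60] = 645.65 + 377.304 = 1022.95.
With uncorrelated errors the cross-covariances are all true-score covariance, so they carry over unchanged; only the diagonal terms shrink to ρᵢσᵢ².
True-score variance = [2²·7.9²·0.59 + 19.9²·0.90] + 377.304 = 503.697 + 377.304 = 881.001.
Reliability = 881.001 / 1022.95 = 0.8612.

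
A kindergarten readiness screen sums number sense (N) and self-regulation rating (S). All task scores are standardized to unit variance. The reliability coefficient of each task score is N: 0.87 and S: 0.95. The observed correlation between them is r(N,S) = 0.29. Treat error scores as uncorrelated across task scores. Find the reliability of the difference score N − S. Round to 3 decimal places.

Var(N−S) = 1 + 1 − 2·0.29 = 2 − 0.58 = 1.42.
With uncorrelated errors the cross-covariances are all true-score covariance, so they carry over unchanged; only the diagonal terms shrink to ρᵢσᵢ².
True-score variance = [0.87 + 0.95] − 0.58 = 1.82 − 0.58 = 1.24.
Reliability = 1.24 / 1.42 = 0.873.

0.873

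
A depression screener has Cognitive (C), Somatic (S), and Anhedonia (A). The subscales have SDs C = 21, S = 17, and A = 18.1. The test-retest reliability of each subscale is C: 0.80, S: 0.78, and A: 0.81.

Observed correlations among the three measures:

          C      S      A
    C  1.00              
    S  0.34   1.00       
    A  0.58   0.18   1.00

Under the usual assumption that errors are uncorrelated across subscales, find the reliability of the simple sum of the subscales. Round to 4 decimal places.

0.8844

Var(C+S+A) = 21² + 17² + 18.1² + 2·[21·17·0.34 + 21·18.1·0.58 + 17·18.1·0.18] = 1057.61 + 794.448 = 1852.06.
Under uncorrelated errors the observed covariances equal the true-score covariances, so only the own-variance terms attenuate.
True-score variance = [21²·0.80 + 17²·0.78 + 18.1²·0.81] + 794.448 = 843.584 + 794.448 = 1638.03.
Reliability = 1638.03 / 1852.06 = 0.8844.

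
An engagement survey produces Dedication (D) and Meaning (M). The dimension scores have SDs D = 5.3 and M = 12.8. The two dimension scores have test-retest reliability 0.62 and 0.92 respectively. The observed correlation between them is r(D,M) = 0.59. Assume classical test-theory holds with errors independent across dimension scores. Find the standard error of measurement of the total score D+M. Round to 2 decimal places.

4.88

Var(total) = 191.93 + 80.0512 = 271.981.
True-score variance = 168.149 + 80.0512 = 248.2, so reliability = 0.9126.
Error variance = 271.981 − 248.2 = 23.7814; SEM = √23.7814 = 4.88.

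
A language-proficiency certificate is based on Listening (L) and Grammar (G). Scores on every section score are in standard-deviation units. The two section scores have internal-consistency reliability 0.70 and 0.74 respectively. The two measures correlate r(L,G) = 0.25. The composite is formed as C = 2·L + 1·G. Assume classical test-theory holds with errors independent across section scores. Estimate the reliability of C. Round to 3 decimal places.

0.757

Var(C) = 2² + 1 + 2·[2·0.25] = 5 + 1 = 6.
Because errors are independent across components, Cov(Tᵢ,Tⱼ) = Cov(Xᵢ,Xⱼ); the off-diagonal part of the true-score variance is the same as above.
True-score variance = [2²·0.70 + 0.74] + 1 = 3.54 + 1 = 4.54.
Reliability = 4.54 / 6 = 0.757.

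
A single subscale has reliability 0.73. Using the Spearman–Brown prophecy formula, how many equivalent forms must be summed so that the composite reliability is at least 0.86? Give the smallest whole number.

3

k ≥ ρ*(1−ρ₁)/(ρ₁(1−ρ*)) = 0.86·0.27 / (0.73·0.14) = 2.272.
Smallest integer k = 3.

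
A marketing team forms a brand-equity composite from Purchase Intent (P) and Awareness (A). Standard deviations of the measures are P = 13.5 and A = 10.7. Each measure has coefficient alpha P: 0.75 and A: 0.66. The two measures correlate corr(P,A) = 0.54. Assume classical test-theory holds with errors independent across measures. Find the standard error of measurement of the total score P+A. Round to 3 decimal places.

Var(total) = 296.74 + 156.006 = 452.746.
True-score variance = 212.251 + 156.006 = 368.257, so reliability = 0.8134.
Error variance = 452.746 − 368.257 = 84.4891; SEM = √84.4891 = 9.192.

9.192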